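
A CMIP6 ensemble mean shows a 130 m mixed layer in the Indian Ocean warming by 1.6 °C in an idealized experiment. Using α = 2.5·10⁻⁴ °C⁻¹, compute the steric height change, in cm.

Δh = αΔT·H = 2.5×10⁻⁴ × 1.6 × 130 = 0.05200 m

about 5.20 cm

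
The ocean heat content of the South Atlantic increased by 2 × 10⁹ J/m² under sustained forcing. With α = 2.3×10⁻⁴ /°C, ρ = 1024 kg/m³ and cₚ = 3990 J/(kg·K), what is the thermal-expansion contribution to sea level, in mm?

Δh ≈ 113 mm

Δh = αQ/(ρcₚ) = 2.3×10⁻⁴ × 2×10⁹ / (1024 × 3990) ≈ 0.11259 m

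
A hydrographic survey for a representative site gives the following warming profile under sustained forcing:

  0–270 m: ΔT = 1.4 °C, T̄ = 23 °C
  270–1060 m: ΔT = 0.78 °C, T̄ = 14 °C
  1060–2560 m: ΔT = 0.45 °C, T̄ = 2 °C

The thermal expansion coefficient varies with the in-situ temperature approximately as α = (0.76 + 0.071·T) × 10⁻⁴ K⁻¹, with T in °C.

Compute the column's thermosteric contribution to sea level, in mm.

Layer 1: α = (0.76 + 0.071×23)×10⁻⁴ = 2.393×10⁻⁴ K⁻¹
Layer 2: α = (0.76 + 0.071×14)×10⁻⁴ = 1.754×10⁻⁴ K⁻¹
Layer 3: α = (0.76 + 0.071×2)×10⁻⁴ = 0.902×10⁻⁴ K⁻¹
1.4 × 2.393×10⁻⁴ × 270 = 0.0904554 m
Layer 2: 0.78 × 790 × 1.754×10⁻⁴ = 0.10808148 m
1060–2560 m: 0.902×10⁻⁴ × 0.45 × 1500 = 0.060885 m
Δh = 0.0904554 + 0.10808148 + 0.060885 = 0.25942188 m

259 mm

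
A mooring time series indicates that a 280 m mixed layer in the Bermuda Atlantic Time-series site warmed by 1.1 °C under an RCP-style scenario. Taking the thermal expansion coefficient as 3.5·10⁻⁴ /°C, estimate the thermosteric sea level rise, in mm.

Δh = αΔT·H = 3.5×10⁻⁴ × 1.1 × 280 = 0.10780 m

about 108 mm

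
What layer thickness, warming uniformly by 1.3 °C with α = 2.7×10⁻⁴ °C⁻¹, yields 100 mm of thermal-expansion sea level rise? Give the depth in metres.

H ≈ 280 m

H = Δh/(αΔT) = 0.1 / (2.7×10⁻⁴ × 1.3) ≈ 284.9 m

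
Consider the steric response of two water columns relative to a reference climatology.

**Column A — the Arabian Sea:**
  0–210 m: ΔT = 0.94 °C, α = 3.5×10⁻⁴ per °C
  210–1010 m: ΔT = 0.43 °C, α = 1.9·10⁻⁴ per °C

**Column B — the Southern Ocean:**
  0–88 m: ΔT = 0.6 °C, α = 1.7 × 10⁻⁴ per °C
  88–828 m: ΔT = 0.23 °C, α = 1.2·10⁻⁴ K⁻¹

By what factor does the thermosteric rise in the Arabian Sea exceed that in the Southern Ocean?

≈ 4.6×

A 0–210 m: 0.94 × 3.5×10⁻⁴ × 210 = 0.06909 m
A 0.43 × 1.9×10⁻⁴ × 800 = 0.06536 m
A total: 0.13445 m
B Layer 1: 0.6 × 88 × 1.7×10⁻⁴ = 0.008976 m
B 88–828 m: 740 × 1.2×10⁻⁴ × 0.23 = 0.020424 m
B total: 0.02940 m
Ratio: 0.13445 / 0.02940 ≈ 4.573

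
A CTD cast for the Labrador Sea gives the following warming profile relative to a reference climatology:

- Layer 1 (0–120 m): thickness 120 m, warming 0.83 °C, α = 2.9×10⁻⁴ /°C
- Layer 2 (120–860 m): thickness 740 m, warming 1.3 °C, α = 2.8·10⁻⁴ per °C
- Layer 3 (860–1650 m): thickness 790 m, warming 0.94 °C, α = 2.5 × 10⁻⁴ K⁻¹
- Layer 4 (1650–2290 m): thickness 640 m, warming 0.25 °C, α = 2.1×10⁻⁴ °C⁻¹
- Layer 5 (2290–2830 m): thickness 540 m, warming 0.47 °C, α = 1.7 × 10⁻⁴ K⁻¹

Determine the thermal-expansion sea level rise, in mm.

561 mm of thermosteric rise

0–120 m: 2.9×10⁻⁴ × 0.83 × 120 = 0.028884 m
Layer 2: 2.8×10⁻⁴ × 740 × 1.3 = 0.26936 m
860–1650 m: 2.5×10⁻⁴ × 0.94 × 790 = 0.18565 m
640 × 0.25 × 2.1×10⁻⁴ = 0.03360 m
Layer 5: 540 × 0.47 × 1.7×10⁻⁴ = 0.043146 m
Δh = 0.028884 + 0.26936 + 0.18565 + 0.03360 + 0.043146 = 0.56064 m ≈ 561 mm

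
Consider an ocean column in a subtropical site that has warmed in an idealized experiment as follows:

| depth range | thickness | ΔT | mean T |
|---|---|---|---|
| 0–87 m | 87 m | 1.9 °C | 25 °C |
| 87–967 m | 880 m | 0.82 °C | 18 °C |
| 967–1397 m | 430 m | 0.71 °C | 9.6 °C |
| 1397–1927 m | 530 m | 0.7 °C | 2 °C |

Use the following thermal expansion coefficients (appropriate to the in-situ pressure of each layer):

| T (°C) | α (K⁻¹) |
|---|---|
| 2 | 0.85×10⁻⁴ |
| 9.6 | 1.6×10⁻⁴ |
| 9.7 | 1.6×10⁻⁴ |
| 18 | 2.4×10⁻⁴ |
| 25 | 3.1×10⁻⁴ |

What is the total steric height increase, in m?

Layer 1 at 25 °C → α = 3.1×10⁻⁴ K⁻¹
Layer 2 at 18 °C → α = 2.4×10⁻⁴ K⁻¹
Layer 3 at 9.6 °C → α = 1.6×10⁻⁴ K⁻¹
Layer 4 at 2 °C → α = 0.85×10⁻⁴ K⁻¹
Layer 1: 1.9 × 87 × 3.1×10⁻⁴ = 0.051243 m
87–967 m: 880 × 2.4×10⁻⁴ × 0.82 = 0.173184 m
430 × 0.71 × 1.6×10⁻⁴ = 0.048848 m
Layer 4: 0.7 × 530 × 0.85×10⁻⁴ = 0.031535 m
Δh = 0.051243 + 0.173184 + 0.048848 + 0.031535 = 0.30481 m ≈ 0.305 m

0.305 m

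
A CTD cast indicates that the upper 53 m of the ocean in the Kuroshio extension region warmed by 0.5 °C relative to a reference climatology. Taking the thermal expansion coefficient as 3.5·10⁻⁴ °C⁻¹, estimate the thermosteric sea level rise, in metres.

0.0093 m

Δh = αΔT·H = 3.5×10⁻⁴ × 0.5 × 53 = 0.009275 m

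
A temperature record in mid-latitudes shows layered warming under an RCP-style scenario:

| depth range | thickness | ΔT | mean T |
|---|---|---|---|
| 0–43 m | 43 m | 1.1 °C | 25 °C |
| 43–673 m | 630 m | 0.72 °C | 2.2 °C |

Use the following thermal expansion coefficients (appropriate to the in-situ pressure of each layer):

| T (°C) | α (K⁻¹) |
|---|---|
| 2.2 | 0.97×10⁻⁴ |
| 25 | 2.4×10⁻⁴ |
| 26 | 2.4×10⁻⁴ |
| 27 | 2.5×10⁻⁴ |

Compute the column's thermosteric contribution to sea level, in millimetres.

55.4 mm

Layer 1 at 25 °C → α = 2.4×10⁻⁴ K⁻¹
Layer 2 at 2.2 °C → α = 0.97×10⁻⁴ K⁻¹
Layer 1: 1.1 × 43 × 2.4×10⁻⁴ = 0.011352 m
43–673 m: 0.97×10⁻⁴ × 0.72 × 630 = 0.0439992 m
Δh = 0.011352 + 0.0439992 = 0.0553512 m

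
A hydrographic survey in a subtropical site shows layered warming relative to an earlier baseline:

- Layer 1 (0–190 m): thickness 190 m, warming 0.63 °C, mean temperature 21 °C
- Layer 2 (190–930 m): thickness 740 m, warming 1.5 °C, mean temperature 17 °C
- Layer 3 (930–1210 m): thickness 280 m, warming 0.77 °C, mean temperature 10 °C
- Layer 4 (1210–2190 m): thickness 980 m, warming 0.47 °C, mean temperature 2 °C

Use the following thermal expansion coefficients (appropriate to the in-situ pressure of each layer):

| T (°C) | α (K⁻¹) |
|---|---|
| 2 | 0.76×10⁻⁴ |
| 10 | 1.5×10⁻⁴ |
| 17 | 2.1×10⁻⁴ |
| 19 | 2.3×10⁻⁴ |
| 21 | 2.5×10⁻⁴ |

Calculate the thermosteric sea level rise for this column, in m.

Δh ≈ 0.33 m

Layer 1 at 21 °C → α = 2.5×10⁻⁴ K⁻¹
Layer 2 at 17 °C → α = 2.1×10⁻⁴ K⁻¹
Layer 3 at 10 °C → α = 1.5×10⁻⁴ K⁻¹
Layer 4 at 2 °C → α = 0.76×10⁻⁴ K⁻¹
0.63 × 2.5×10⁻⁴ × 190 = 0.029925 m
190–930 m: 740 × 2.1×10⁻⁴ × 1.5 = 0.23310 m
Layer 3: 1.5×10⁻⁴ × 280 × 0.77 = 0.03234 m
0.76×10⁻⁴ × 980 × 0.47 = 0.0350056 m
Δh = 0.029925 + 0.23310 + 0.03234 + 0.0350056 = 0.3303706 m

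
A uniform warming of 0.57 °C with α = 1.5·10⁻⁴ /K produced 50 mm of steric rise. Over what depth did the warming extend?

H = Δh/(αΔT) = 0.05 / (1.5×10⁻⁴ × 0.57) ≈ 584.8 m

H ≈ 585 m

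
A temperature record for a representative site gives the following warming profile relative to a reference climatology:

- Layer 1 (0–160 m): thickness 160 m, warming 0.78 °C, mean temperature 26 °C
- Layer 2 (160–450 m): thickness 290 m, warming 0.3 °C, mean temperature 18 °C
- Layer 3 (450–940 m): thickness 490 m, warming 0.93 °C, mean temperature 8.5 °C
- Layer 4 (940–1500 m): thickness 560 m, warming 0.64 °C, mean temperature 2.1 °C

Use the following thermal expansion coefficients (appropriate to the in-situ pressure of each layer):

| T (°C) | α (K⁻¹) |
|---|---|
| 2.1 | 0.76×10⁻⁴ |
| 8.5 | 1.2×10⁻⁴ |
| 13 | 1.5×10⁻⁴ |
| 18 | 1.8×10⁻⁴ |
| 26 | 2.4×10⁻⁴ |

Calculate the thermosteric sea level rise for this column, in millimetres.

Layer 1 at 26 °C → α = 2.4×10⁻⁴ K⁻¹
Layer 2 at 18 °C → α = 1.8×10⁻⁴ K⁻¹
Layer 3 at 8.5 °C → α = 1.2×10⁻⁴ K⁻¹
Layer 4 at 2.1 °C → α = 0.76×10⁻⁴ K⁻¹
0.78 × 160 × 2.4×10⁻⁴ = 0.029952 m
1.8×10⁻⁴ × 0.3 × 290 = 0.01566 m
450–940 m: 0.93 × 1.2×10⁻⁴ × 490 = 0.054684 m
Layer 4: 560 × 0.64 × 0.76×10⁻⁴ = 0.0272384 m
Δh = 0.029952 + 0.01566 + 0.054684 + 0.0272384 = 0.1275344 m

Δh = 128 mm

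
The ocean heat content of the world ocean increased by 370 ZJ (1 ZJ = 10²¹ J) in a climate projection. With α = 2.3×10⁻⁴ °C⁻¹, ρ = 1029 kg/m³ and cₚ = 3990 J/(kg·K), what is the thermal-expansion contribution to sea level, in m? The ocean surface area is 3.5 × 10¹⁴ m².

Per unit area: Q = 370×10²¹ / (3.5×10¹⁴) ≈ 1.057×10⁹ J/m²
Δh = αQ/(ρcₚ) = 2.3×10⁻⁴ × 1.057×10⁹ / (1029 × 3990) ≈ 0.059213 m

about 0.059 m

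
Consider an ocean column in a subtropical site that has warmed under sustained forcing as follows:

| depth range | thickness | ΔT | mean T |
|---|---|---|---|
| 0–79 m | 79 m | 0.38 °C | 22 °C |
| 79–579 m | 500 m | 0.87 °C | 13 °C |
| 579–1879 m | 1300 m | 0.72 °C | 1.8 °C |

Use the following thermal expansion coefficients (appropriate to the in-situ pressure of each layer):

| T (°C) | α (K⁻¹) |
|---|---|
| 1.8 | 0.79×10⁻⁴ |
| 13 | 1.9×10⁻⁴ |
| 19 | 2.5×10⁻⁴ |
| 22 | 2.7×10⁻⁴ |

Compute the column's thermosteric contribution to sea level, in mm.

Δh ≈ 165 mm

Layer 1 at 22 °C → α = 2.7×10⁻⁴ K⁻¹
Layer 2 at 13 °C → α = 1.9×10⁻⁴ K⁻¹
Layer 3 at 1.8 °C → α = 0.79×10⁻⁴ K⁻¹
0–79 m: 79 × 0.38 × 2.7×10⁻⁴ = 0.0081054 m
Layer 2: 1.9×10⁻⁴ × 0.87 × 500 = 0.08265 m
Layer 3: 0.72 × 1300 × 0.79×10⁻⁴ = 0.073944 m
Δh = 0.0081054 + 0.08265 + 0.073944 = 0.1646994 m ≈ 165 mm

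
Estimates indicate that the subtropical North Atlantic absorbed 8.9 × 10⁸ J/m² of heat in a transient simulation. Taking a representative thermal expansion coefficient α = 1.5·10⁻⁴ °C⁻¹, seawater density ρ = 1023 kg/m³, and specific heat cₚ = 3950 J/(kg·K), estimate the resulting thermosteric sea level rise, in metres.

Δh = αQ/(ρcₚ) = 1.5×10⁻⁴ × 8.9×10⁸ / (1023 × 3950) ≈ 0.033038 m

0.033 m of thermosteric rise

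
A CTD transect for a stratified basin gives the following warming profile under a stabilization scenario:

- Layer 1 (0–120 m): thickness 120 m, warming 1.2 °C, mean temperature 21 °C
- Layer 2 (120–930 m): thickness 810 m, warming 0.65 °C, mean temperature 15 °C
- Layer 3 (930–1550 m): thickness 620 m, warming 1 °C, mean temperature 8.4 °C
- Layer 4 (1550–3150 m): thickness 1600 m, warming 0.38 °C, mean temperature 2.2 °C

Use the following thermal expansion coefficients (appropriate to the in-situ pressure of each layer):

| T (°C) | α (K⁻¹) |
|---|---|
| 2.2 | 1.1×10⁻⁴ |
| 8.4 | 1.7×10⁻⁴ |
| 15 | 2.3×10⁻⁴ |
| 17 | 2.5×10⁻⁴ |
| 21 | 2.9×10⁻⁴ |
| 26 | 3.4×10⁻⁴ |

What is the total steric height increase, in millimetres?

335 mm

Layer 1 at 21 °C → α = 2.9×10⁻⁴ K⁻¹
Layer 2 at 15 °C → α = 2.3×10⁻⁴ K⁻¹
Layer 3 at 8.4 °C → α = 1.7×10⁻⁴ K⁻¹
Layer 4 at 2.2 °C → α = 1.1×10⁻⁴ K⁻¹
Layer 1: 1.2 × 2.9×10⁻⁴ × 120 = 0.04176 m
Layer 2: 2.3×10⁻⁴ × 810 × 0.65 = 0.121095 m
Layer 3: 1.7×10⁻⁴ × 1 × 620 = 0.10540 m
Layer 4: 0.38 × 1600 × 1.1×10⁻⁴ = 0.06688 m
Δh = 0.04176 + 0.121095 + 0.10540 + 0.06688 = 0.335135 m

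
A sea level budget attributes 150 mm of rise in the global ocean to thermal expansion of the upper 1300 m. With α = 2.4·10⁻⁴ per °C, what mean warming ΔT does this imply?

ΔT = Δh/(αH) = 0.15 / (2.4×10⁻⁴ × 1300) ≈ 0.4808 K

ΔT ≈ 0.48 K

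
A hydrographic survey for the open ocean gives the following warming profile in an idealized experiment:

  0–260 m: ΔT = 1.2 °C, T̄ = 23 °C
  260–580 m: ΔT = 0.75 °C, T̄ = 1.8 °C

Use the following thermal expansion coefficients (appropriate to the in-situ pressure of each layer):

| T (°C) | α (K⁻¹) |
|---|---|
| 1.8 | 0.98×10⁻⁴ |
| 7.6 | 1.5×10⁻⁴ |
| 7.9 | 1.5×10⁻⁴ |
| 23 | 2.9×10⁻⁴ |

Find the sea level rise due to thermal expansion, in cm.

Layer 1 at 23 °C → α = 2.9×10⁻⁴ K⁻¹
Layer 2 at 1.8 °C → α = 0.98×10⁻⁴ K⁻¹
0–260 m: 2.9×10⁻⁴ × 260 × 1.2 = 0.09048 m
0.75 × 0.98×10⁻⁴ × 320 = 0.02352 m
Δh = 0.09048 + 0.02352 = 0.11400 m

11.4 cm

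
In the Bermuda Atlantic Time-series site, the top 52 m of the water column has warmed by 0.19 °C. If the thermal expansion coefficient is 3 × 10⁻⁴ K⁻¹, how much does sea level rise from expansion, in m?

Δh = αΔT·H = 3×10⁻⁴ × 0.19 × 52 = 0.002964 m

Δh ≈ 0.0030 m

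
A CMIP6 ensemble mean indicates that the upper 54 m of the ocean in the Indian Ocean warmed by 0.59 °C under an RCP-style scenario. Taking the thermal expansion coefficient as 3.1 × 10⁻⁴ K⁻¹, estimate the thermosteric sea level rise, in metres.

Δh = αΔT·H = 3.1×10⁻⁴ × 0.59 × 54 = 0.0098766 m

Δh ≈ 0.0099 m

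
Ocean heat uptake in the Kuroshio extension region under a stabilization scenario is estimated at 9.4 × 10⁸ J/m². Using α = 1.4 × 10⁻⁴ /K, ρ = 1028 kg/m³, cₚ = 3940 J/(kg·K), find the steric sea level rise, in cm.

3.2 cm

Δh = αQ/(ρcₚ) = 1.4×10⁻⁴ × 9.4×10⁸ / (1028 × 3940) ≈ 0.032491 m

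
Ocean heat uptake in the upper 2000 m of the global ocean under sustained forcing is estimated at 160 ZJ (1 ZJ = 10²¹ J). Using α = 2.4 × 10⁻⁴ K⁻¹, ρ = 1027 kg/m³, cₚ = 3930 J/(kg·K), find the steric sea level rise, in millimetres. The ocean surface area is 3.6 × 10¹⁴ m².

about 26.4 mm

Per unit area: Q = 160×10²¹ / (3.6×10¹⁴) ≈ 4.444×10⁸ J/m²
Δh = αQ/(ρcₚ) = 2.4×10⁻⁴ × 4.444×10⁸ / (1027 × 3930) ≈ 0.026425 m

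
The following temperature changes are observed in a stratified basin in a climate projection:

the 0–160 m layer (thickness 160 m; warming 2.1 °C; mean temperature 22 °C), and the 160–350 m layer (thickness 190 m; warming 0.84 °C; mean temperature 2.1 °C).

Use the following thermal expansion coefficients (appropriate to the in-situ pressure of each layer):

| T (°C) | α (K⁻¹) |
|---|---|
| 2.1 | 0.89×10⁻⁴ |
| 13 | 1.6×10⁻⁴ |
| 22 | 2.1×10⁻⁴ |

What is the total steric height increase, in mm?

about 84.8 mm

Layer 1 at 22 °C → α = 2.1×10⁻⁴ K⁻¹
Layer 2 at 2.1 °C → α = 0.89×10⁻⁴ K⁻¹
2.1 × 2.1×10⁻⁴ × 160 = 0.07056 m
Layer 2: 0.89×10⁻⁴ × 0.84 × 190 = 0.0142044 m
Δh = 0.07056 + 0.0142044 = 0.0847644 m ≈ 84.8 mm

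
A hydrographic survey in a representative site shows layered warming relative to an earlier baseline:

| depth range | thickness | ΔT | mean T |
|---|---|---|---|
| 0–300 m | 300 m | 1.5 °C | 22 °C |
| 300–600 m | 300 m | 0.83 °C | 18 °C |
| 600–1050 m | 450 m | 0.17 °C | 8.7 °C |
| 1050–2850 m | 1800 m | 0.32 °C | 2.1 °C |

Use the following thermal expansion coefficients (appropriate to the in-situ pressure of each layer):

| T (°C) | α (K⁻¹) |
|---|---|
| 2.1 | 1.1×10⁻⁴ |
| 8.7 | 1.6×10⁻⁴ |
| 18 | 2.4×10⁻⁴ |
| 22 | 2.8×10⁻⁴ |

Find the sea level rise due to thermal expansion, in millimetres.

about 261 mm

Layer 1 at 22 °C → α = 2.8×10⁻⁴ K⁻¹
Layer 2 at 18 °C → α = 2.4×10⁻⁴ K⁻¹
Layer 3 at 8.7 °C → α = 1.6×10⁻⁴ K⁻¹
Layer 4 at 2.1 °C → α = 1.1×10⁻⁴ K⁻¹
Layer 1: 300 × 2.8×10⁻⁴ × 1.5 = 0.12600 m
300–600 m: 300 × 2.4×10⁻⁴ × 0.83 = 0.05976 m
1.6×10⁻⁴ × 0.17 × 450 = 0.01224 m
1.1×10⁻⁴ × 1800 × 0.32 = 0.06336 m
Δh = 0.12600 + 0.05976 + 0.01224 + 0.06336 = 0.26136 m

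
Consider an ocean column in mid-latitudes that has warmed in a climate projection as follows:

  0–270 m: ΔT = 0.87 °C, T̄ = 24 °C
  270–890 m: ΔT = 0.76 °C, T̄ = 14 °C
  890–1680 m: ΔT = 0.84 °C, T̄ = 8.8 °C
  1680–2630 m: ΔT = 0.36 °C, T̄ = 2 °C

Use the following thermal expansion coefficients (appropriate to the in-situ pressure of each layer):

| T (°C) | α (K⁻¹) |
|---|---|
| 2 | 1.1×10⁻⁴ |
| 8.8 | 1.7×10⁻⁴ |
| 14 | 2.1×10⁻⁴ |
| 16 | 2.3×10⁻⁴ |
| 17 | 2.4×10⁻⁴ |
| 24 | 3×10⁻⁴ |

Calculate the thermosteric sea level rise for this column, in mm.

about 320 mm

Layer 1 at 24 °C → α = 3×10⁻⁴ K⁻¹
Layer 2 at 14 °C → α = 2.1×10⁻⁴ K⁻¹
Layer 3 at 8.8 °C → α = 1.7×10⁻⁴ K⁻¹
Layer 4 at 2 °C → α = 1.1×10⁻⁴ K⁻¹
0–270 m: 3×10⁻⁴ × 0.87 × 270 = 0.07047 m
Layer 2: 2.1×10⁻⁴ × 620 × 0.76 = 0.098952 m
Layer 3: 790 × 0.84 × 1.7×10⁻⁴ = 0.112812 m
0.36 × 950 × 1.1×10⁻⁴ = 0.03762 m
Δh = 0.07047 + 0.098952 + 0.112812 + 0.03762 = 0.319854 m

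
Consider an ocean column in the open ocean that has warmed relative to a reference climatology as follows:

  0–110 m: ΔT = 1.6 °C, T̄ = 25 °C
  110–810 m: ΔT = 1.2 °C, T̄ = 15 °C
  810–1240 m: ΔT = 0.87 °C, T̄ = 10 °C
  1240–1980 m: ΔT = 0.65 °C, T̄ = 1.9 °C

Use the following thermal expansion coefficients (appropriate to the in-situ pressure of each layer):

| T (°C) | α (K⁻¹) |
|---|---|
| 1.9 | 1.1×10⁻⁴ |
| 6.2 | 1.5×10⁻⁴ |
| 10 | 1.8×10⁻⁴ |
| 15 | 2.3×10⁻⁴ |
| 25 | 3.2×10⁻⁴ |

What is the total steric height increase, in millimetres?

Layer 1 at 25 °C → α = 3.2×10⁻⁴ K⁻¹
Layer 2 at 15 °C → α = 2.3×10⁻⁴ K⁻¹
Layer 3 at 10 °C → α = 1.8×10⁻⁴ K⁻¹
Layer 4 at 1.9 °C → α = 1.1×10⁻⁴ K⁻¹
1.6 × 3.2×10⁻⁴ × 110 = 0.05632 m
1.2 × 2.3×10⁻⁴ × 700 = 0.19320 m
1.8×10⁻⁴ × 430 × 0.87 = 0.067338 m
0.65 × 1.1×10⁻⁴ × 740 = 0.05291 m
Δh = 0.05632 + 0.19320 + 0.067338 + 0.05291 = 0.369768 m

Δh = 370 mm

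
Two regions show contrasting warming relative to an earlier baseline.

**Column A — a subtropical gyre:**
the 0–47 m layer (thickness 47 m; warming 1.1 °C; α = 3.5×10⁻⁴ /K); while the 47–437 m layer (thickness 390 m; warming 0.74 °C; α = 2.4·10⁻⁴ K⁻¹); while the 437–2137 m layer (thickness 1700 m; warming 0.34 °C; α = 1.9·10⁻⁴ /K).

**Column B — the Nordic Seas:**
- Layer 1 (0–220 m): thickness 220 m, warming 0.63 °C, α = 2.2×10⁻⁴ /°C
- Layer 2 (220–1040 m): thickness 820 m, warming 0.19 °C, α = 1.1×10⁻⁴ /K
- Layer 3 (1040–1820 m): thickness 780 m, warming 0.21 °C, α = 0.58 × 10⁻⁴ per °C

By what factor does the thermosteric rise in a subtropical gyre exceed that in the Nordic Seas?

A 0–47 m: 3.5×10⁻⁴ × 1.1 × 47 = 0.018095 m
A 47–437 m: 390 × 2.4×10⁻⁴ × 0.74 = 0.069264 m
A 0.34 × 1.9×10⁻⁴ × 1700 = 0.10982 m
A total: 0.197179 m
B 0–220 m: 2.2×10⁻⁴ × 220 × 0.63 = 0.030492 m
B 220–1040 m: 0.19 × 820 × 1.1×10⁻⁴ = 0.017138 m
B 0.21 × 0.58×10⁻⁴ × 780 = 0.0095004 m
B total: 0.0571304 m
Ratio: 0.197179 / 0.0571304 ≈ 3.451

≈ 3.5×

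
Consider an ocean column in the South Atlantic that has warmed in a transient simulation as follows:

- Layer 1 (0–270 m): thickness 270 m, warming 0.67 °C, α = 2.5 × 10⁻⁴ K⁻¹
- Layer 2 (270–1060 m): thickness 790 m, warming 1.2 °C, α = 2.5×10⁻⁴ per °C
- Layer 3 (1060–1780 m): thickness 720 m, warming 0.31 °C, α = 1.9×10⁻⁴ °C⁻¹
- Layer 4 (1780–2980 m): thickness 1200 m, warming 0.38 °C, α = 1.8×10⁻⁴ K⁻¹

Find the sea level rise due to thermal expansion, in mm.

Layer 1: 2.5×10⁻⁴ × 0.67 × 270 = 0.045225 m
270–1060 m: 2.5×10⁻⁴ × 1.2 × 790 = 0.23700 m
Layer 3: 0.31 × 1.9×10⁻⁴ × 720 = 0.042408 m
1780–2980 m: 0.38 × 1200 × 1.8×10⁻⁴ = 0.08208 m
Δh = 0.045225 + 0.23700 + 0.042408 + 0.08208 = 0.406713 m ≈ 407 mm

Δh = 407 mm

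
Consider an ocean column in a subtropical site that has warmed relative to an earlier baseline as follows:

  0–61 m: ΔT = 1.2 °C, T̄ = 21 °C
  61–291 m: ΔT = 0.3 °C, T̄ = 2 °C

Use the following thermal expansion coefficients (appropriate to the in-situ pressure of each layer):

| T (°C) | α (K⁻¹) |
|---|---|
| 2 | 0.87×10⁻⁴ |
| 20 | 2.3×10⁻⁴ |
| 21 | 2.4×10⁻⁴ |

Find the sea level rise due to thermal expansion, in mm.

23.6 mm

Layer 1 at 21 °C → α = 2.4×10⁻⁴ K⁻¹
Layer 2 at 2 °C → α = 0.87×10⁻⁴ K⁻¹
1.2 × 2.4×10⁻⁴ × 61 = 0.017568 m
61–291 m: 230 × 0.3 × 0.87×10⁻⁴ = 0.006003 m
Δh = 0.017568 + 0.006003 = 0.023571 m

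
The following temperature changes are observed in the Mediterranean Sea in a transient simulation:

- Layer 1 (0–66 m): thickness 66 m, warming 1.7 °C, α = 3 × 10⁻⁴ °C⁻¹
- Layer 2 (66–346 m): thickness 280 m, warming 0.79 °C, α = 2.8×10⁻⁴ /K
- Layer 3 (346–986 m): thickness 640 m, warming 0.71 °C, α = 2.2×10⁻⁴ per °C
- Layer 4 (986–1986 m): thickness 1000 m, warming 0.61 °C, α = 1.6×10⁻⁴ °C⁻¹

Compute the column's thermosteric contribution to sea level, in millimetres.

293 mm of thermosteric rise

Layer 1: 66 × 1.7 × 3×10⁻⁴ = 0.03366 m
66–346 m: 2.8×10⁻⁴ × 0.79 × 280 = 0.061936 m
346–986 m: 640 × 0.71 × 2.2×10⁻⁴ = 0.099968 m
0.61 × 1000 × 1.6×10⁻⁴ = 0.09760 m
Δh = 0.03366 + 0.061936 + 0.099968 + 0.09760 = 0.293164 m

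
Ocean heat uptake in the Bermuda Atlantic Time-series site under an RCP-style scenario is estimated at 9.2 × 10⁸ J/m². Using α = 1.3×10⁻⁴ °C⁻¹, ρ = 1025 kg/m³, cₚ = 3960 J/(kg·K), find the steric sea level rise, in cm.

Δh = αQ/(ρcₚ) = 1.3×10⁻⁴ × 9.2×10⁸ / (1025 × 3960) ≈ 0.029465 m

2.95 cm of thermosteric rise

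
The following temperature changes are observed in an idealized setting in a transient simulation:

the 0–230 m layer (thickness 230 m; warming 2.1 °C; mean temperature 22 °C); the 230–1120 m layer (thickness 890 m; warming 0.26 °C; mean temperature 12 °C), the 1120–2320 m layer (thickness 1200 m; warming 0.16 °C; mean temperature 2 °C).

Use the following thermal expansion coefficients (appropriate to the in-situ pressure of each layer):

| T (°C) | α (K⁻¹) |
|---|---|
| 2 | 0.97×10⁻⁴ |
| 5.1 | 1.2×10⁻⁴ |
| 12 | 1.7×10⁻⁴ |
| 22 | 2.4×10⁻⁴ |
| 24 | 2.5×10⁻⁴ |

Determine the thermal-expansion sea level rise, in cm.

Layer 1 at 22 °C → α = 2.4×10⁻⁴ K⁻¹
Layer 2 at 12 °C → α = 1.7×10⁻⁴ K⁻¹
Layer 3 at 2 °C → α = 0.97×10⁻⁴ K⁻¹
Layer 1: 230 × 2.4×10⁻⁴ × 2.1 = 0.11592 m
1.7×10⁻⁴ × 0.26 × 890 = 0.039338 m
0.16 × 1200 × 0.97×10⁻⁴ = 0.018624 m
Δh = 0.11592 + 0.039338 + 0.018624 = 0.173882 m

about 17.4 cm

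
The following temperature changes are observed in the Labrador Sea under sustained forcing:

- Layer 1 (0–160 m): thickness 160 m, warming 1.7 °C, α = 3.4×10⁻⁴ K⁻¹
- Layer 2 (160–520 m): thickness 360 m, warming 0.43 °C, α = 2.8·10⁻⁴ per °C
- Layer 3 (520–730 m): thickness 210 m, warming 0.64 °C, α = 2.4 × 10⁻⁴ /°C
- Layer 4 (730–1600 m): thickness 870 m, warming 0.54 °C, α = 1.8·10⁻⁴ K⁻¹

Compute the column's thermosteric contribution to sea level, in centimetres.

160 × 1.7 × 3.4×10⁻⁴ = 0.09248 m
Layer 2: 360 × 0.43 × 2.8×10⁻⁴ = 0.043344 m
520–730 m: 210 × 0.64 × 2.4×10⁻⁴ = 0.032256 m
Layer 4: 870 × 0.54 × 1.8×10⁻⁴ = 0.084564 m
Δh = 0.09248 + 0.043344 + 0.032256 + 0.084564 = 0.252644 m ≈ 25.3 cm

about 25.3 cm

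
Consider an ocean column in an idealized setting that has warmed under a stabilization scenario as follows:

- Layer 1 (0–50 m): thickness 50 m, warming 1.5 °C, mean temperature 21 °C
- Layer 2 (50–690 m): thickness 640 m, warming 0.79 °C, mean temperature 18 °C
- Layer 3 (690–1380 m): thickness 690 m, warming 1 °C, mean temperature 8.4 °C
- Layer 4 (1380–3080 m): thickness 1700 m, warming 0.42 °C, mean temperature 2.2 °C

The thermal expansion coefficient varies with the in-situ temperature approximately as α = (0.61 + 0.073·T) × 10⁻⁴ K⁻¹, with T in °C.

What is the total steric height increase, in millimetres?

Δh = 253 mm

Layer 1: α = (0.61 + 0.073×21)×10⁻⁴ = 2.143×10⁻⁴ K⁻¹
Layer 2: α = (0.61 + 0.073×18)×10⁻⁴ = 1.924×10⁻⁴ K⁻¹
Layer 3: α = (0.61 + 0.073×8.4)×10⁻⁴ = 1.2232×10⁻⁴ K⁻¹
Layer 4: α = (0.61 + 0.073×2.2)×10⁻⁴ = 0.7706×10⁻⁴ K⁻¹
Layer 1: 50 × 2.143×10⁻⁴ × 1.5 = 0.0160725 m
Layer 2: 0.79 × 1.924×10⁻⁴ × 640 = 0.09727744 m
690–1380 m: 690 × 1 × 1.2232×10⁻⁴ = 0.0844008 m
0.42 × 1700 × 0.7706×10⁻⁴ = 0.05502084 m
Δh = 0.0160725 + 0.09727744 + 0.0844008 + 0.05502084 = 0.25277158 m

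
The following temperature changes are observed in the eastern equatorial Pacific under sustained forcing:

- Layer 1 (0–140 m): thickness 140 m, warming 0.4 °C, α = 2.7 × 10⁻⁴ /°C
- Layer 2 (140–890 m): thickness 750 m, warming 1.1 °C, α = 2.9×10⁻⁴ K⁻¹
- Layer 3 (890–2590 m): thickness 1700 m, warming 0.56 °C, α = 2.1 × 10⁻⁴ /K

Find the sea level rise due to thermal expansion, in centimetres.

0–140 m: 0.4 × 2.7×10⁻⁴ × 140 = 0.01512 m
140–890 m: 2.9×10⁻⁴ × 750 × 1.1 = 0.23925 m
890–2590 m: 1700 × 2.1×10⁻⁴ × 0.56 = 0.19992 m
Δh = 0.01512 + 0.23925 + 0.19992 = 0.45429 m ≈ 45 cm

45 cm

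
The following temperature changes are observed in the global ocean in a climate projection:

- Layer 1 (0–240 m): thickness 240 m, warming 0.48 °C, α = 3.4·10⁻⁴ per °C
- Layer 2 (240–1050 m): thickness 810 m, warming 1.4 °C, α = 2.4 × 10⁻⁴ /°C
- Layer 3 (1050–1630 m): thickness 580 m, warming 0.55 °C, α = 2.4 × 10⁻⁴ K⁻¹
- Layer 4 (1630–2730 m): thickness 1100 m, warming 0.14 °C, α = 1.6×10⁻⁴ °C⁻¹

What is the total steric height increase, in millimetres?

3.4×10⁻⁴ × 0.48 × 240 = 0.039168 m
240–1050 m: 2.4×10⁻⁴ × 810 × 1.4 = 0.27216 m
2.4×10⁻⁴ × 0.55 × 580 = 0.07656 m
1.6×10⁻⁴ × 0.14 × 1100 = 0.02464 m
Δh = 0.039168 + 0.27216 + 0.07656 + 0.02464 = 0.412528 m

413 mm of thermosteric rise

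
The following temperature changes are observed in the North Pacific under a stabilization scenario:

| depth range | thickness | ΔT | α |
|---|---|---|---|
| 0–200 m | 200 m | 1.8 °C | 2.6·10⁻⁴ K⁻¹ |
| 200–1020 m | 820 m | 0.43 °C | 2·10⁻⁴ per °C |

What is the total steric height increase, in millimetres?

Δh = 164 mm

Layer 1: 2.6×10⁻⁴ × 1.8 × 200 = 0.09360 m
200–1020 m: 820 × 2×10⁻⁴ × 0.43 = 0.07052 m
Δh = 0.09360 + 0.07052 = 0.16412 m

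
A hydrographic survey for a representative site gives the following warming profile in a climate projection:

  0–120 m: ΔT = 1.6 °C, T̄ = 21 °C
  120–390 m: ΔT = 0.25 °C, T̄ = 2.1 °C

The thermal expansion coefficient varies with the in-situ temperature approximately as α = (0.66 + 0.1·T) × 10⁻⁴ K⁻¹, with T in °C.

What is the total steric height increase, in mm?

Layer 1: α = (0.66 + 0.1×21)×10⁻⁴ = 2.76×10⁻⁴ K⁻¹
Layer 2: α = (0.66 + 0.1×2.1)×10⁻⁴ = 0.87×10⁻⁴ K⁻¹
0–120 m: 2.76×10⁻⁴ × 120 × 1.6 = 0.052992 m
120–390 m: 0.25 × 270 × 0.87×10⁻⁴ = 0.0058725 m
Δh = 0.052992 + 0.0058725 = 0.0588645 m ≈ 58.9 mm

58.9 mm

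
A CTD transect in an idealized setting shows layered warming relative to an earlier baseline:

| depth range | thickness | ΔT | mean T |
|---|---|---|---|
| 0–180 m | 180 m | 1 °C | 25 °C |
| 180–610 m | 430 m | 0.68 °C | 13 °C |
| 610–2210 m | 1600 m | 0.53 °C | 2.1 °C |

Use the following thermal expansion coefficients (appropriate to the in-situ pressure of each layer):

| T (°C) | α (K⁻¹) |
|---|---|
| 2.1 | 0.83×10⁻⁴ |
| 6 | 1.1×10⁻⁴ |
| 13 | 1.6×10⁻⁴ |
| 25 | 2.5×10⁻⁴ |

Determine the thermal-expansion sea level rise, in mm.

Layer 1 at 25 °C → α = 2.5×10⁻⁴ K⁻¹
Layer 2 at 13 °C → α = 1.6×10⁻⁴ K⁻¹
Layer 3 at 2.1 °C → α = 0.83×10⁻⁴ K⁻¹
Layer 1: 180 × 1 × 2.5×10⁻⁴ = 0.04500 m
430 × 1.6×10⁻⁴ × 0.68 = 0.046784 m
0.83×10⁻⁴ × 0.53 × 1600 = 0.070384 m
Δh = 0.04500 + 0.046784 + 0.070384 = 0.162168 m ≈ 162 mm

Δh ≈ 162 mm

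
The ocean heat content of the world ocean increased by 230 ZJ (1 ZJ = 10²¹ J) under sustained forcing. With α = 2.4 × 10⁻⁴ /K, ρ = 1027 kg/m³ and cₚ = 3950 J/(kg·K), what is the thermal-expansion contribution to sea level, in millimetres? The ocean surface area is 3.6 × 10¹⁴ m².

Δh ≈ 37.8 mm

Per unit area: Q = 230×10²¹ / (3.6×10¹⁴) ≈ 6.389×10⁸ J/m²
Δh = αQ/(ρcₚ) = 2.4×10⁻⁴ × 6.389×10⁸ / (1027 × 3950) ≈ 0.037799 m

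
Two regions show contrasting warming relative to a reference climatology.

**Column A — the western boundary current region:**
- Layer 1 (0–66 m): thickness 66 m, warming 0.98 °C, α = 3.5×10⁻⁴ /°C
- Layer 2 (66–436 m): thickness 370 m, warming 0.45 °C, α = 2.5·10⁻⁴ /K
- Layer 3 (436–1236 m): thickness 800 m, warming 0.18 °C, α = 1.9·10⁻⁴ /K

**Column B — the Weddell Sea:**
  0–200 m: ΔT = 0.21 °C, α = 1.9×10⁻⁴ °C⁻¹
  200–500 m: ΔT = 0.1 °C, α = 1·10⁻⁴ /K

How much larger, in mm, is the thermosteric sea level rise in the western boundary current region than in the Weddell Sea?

A 0–66 m: 66 × 3.5×10⁻⁴ × 0.98 = 0.022638 m
A 66–436 m: 2.5×10⁻⁴ × 370 × 0.45 = 0.041625 m
A 436–1236 m: 800 × 1.9×10⁻⁴ × 0.18 = 0.02736 m
A total: 0.091623 m
B 200 × 1.9×10⁻⁴ × 0.21 = 0.00798 m
B Layer 2: 0.1 × 1×10⁻⁴ × 300 = 0.00300 m
B total: 0.01098 m
Difference: 0.091623 − 0.01098 = 0.080643 m

80.6 mm larger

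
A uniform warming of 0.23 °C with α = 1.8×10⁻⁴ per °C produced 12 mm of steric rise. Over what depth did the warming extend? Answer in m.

H = Δh/(αΔT) = 0.012 / (1.8×10⁻⁴ × 0.23) ≈ 289.9 m

about 290 m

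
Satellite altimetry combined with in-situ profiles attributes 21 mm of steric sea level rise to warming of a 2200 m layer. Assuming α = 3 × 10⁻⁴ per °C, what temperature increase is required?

ΔT ≈ 0.0318 °C

ΔT = Δh/(αH) = 0.021 / (3×10⁻⁴ × 2200) ≈ 0.03182 °C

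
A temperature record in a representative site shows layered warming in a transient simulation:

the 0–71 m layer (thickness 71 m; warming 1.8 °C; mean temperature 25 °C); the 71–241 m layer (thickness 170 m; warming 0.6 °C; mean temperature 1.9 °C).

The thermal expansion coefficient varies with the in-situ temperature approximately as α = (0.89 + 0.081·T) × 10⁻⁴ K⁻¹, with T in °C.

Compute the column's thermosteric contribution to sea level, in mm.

Layer 1: α = (0.89 + 0.081×25)×10⁻⁴ = 2.915×10⁻⁴ K⁻¹
Layer 2: α = (0.89 + 0.081×1.9)×10⁻⁴ = 1.0439×10⁻⁴ K⁻¹
Layer 1: 2.915×10⁻⁴ × 71 × 1.8 = 0.0372537 m
1.0439×10⁻⁴ × 170 × 0.6 = 0.01064778 m
Δh = 0.0372537 + 0.01064778 = 0.04790148 m

Δh ≈ 48 mm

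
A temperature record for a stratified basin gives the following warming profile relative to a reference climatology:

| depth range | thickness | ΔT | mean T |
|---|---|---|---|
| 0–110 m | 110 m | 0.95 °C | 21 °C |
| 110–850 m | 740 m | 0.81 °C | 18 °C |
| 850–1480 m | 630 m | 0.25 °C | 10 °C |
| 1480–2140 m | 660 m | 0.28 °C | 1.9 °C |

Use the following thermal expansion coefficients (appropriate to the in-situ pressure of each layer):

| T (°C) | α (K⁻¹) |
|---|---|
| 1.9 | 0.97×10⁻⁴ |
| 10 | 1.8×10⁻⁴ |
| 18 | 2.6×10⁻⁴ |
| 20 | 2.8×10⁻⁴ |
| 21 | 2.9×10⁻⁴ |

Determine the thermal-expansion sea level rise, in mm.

Layer 1 at 21 °C → α = 2.9×10⁻⁴ K⁻¹
Layer 2 at 18 °C → α = 2.6×10⁻⁴ K⁻¹
Layer 3 at 10 °C → α = 1.8×10⁻⁴ K⁻¹
Layer 4 at 1.9 °C → α = 0.97×10⁻⁴ K⁻¹
Layer 1: 110 × 2.9×10⁻⁴ × 0.95 = 0.030305 m
0.81 × 2.6×10⁻⁴ × 740 = 0.155844 m
1.8×10⁻⁴ × 630 × 0.25 = 0.02835 m
0.28 × 0.97×10⁻⁴ × 660 = 0.0179256 m
Δh = 0.030305 + 0.155844 + 0.02835 + 0.0179256 = 0.2324246 m

Δh ≈ 232 mm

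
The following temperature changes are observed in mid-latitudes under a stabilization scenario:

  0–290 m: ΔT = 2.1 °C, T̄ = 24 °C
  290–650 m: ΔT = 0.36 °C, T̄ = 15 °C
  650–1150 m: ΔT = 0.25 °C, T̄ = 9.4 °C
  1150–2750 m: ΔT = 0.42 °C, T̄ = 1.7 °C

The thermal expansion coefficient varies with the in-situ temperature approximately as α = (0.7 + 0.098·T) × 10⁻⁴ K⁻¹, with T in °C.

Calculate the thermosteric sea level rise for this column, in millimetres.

290 mm of thermosteric rise

Layer 1: α = (0.7 + 0.098×24)×10⁻⁴ = 3.052×10⁻⁴ K⁻¹
Layer 2: α = (0.7 + 0.098×15)×10⁻⁴ = 2.17×10⁻⁴ K⁻¹
Layer 3: α = (0.7 + 0.098×9.4)×10⁻⁴ = 1.6212×10⁻⁴ K⁻¹
Layer 4: α = (0.7 + 0.098×1.7)×10⁻⁴ = 0.8666×10⁻⁴ K⁻¹
Layer 1: 3.052×10⁻⁴ × 2.1 × 290 = 0.1858668 m
290–650 m: 0.36 × 2.17×10⁻⁴ × 360 = 0.0281232 m
Layer 3: 500 × 1.6212×10⁻⁴ × 0.25 = 0.020265 m
Layer 4: 1600 × 0.8666×10⁻⁴ × 0.42 = 0.05823552 m
Δh = 0.1858668 + 0.0281232 + 0.020265 + 0.05823552 = 0.29249052 m ≈ 290 mm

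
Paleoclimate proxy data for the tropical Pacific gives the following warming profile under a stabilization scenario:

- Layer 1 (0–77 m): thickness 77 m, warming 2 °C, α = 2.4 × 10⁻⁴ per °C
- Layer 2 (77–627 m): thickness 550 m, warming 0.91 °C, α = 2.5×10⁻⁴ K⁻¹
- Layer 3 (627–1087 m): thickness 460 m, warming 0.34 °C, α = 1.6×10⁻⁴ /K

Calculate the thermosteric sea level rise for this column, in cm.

Δh ≈ 18.7 cm

2 × 2.4×10⁻⁴ × 77 = 0.03696 m
2.5×10⁻⁴ × 0.91 × 550 = 0.125125 m
0.34 × 1.6×10⁻⁴ × 460 = 0.025024 m
Δh = 0.03696 + 0.125125 + 0.025024 = 0.187109 m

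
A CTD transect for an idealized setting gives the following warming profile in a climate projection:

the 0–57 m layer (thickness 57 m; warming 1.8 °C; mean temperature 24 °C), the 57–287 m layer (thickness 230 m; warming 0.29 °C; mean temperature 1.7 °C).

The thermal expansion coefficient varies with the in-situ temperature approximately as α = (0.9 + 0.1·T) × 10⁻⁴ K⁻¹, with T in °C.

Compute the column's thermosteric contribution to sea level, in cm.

Layer 1: α = (0.9 + 0.1×24)×10⁻⁴ = 3.3×10⁻⁴ K⁻¹
Layer 2: α = (0.9 + 0.1×1.7)×10⁻⁴ = 1.07×10⁻⁴ K⁻¹
3.3×10⁻⁴ × 1.8 × 57 = 0.033858 m
57–287 m: 1.07×10⁻⁴ × 0.29 × 230 = 0.0071369 m
Δh = 0.033858 + 0.0071369 = 0.0409949 m ≈ 4.10 cm

4.10 cm of thermosteric rise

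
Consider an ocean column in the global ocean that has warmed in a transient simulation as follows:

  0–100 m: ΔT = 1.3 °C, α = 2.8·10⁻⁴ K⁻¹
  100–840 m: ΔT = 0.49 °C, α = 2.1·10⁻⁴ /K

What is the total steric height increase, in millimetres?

113 mm of thermosteric rise

Layer 1: 100 × 1.3 × 2.8×10⁻⁴ = 0.03640 m
2.1×10⁻⁴ × 740 × 0.49 = 0.076146 m
Δh = 0.03640 + 0.076146 = 0.112546 m ≈ 113 mm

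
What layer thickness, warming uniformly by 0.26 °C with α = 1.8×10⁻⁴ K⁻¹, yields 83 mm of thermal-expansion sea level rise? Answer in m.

1770 m

H = Δh/(αΔT) = 0.083 / (1.8×10⁻⁴ × 0.26) ≈ 1774 m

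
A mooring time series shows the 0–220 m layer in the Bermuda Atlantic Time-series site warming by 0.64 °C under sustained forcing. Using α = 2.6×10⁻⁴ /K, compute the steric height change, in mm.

Δh = αΔT·H = 2.6×10⁻⁴ × 0.64 × 220 = 0.036608 m

Δh ≈ 36.6 mm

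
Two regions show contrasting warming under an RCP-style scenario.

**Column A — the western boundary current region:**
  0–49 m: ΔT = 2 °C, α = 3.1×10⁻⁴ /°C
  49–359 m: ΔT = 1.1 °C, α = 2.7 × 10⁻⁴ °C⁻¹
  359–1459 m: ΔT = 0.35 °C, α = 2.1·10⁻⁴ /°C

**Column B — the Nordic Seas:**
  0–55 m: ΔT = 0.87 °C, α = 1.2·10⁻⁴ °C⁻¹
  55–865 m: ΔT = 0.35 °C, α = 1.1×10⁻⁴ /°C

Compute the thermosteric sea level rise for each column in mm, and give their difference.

A: 203 mm; B: 36.9 mm; difference 166 mm

A 3.1×10⁻⁴ × 2 × 49 = 0.03038 m
A Layer 2: 2.7×10⁻⁴ × 310 × 1.1 = 0.09207 m
A 359–1459 m: 0.35 × 1100 × 2.1×10⁻⁴ = 0.08085 m
A total: 0.20330 m
B Layer 1: 0.87 × 55 × 1.2×10⁻⁴ = 0.005742 m
B 55–865 m: 810 × 1.1×10⁻⁴ × 0.35 = 0.031185 m
B total: 0.036927 m
Difference: 0.20330 − 0.036927 = 0.166373 m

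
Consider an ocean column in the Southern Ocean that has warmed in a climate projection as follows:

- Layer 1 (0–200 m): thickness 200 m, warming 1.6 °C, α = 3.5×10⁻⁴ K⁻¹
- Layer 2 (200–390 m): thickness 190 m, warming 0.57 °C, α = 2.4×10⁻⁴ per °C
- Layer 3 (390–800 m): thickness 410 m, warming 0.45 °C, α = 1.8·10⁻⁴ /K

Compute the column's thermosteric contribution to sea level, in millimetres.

0–200 m: 200 × 3.5×10⁻⁴ × 1.6 = 0.11200 m
Layer 2: 0.57 × 2.4×10⁻⁴ × 190 = 0.025992 m
390–800 m: 410 × 1.8×10⁻⁴ × 0.45 = 0.03321 m
Δh = 0.11200 + 0.025992 + 0.03321 = 0.171202 m ≈ 170 mm

Δh ≈ 170 mm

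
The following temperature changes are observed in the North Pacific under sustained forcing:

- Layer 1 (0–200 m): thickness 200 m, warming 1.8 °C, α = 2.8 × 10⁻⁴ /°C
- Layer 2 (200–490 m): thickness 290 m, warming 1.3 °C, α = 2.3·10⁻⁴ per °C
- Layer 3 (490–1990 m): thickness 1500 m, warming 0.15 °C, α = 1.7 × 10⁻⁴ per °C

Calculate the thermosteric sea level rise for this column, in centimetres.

Δh ≈ 22.6 cm

Layer 1: 1.8 × 200 × 2.8×10⁻⁴ = 0.10080 m
1.3 × 2.3×10⁻⁴ × 290 = 0.08671 m
1500 × 1.7×10⁻⁴ × 0.15 = 0.03825 m
Δh = 0.10080 + 0.08671 + 0.03825 = 0.22576 m ≈ 22.6 cm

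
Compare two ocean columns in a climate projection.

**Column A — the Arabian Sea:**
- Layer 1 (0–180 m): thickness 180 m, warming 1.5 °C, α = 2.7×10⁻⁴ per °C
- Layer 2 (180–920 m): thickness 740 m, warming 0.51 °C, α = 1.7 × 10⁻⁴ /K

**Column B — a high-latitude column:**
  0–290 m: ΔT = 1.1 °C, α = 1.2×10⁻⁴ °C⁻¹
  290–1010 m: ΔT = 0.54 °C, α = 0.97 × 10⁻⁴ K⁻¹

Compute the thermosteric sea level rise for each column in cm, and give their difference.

Δh_A ≈ 13.7 cm, Δh_B ≈ 7.60 cm; difference ≈ 6.11 cm

A Layer 1: 180 × 2.7×10⁻⁴ × 1.5 = 0.07290 m
A 180–920 m: 740 × 1.7×10⁻⁴ × 0.51 = 0.064158 m
A total: 0.137058 m
B 0–290 m: 290 × 1.2×10⁻⁴ × 1.1 = 0.03828 m
B 720 × 0.54 × 0.97×10⁻⁴ = 0.0377136 m
B total: 0.0759936 m
Difference: 0.137058 − 0.0759936 = 0.0610644 m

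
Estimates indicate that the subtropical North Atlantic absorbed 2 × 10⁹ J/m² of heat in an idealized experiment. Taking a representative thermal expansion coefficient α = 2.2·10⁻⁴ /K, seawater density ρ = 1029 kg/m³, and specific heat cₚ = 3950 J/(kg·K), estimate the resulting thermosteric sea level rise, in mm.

108 mm of thermosteric rise

Δh = αQ/(ρcₚ) = 2.2×10⁻⁴ × 2×10⁹ / (1029 × 3950) ≈ 0.10825 m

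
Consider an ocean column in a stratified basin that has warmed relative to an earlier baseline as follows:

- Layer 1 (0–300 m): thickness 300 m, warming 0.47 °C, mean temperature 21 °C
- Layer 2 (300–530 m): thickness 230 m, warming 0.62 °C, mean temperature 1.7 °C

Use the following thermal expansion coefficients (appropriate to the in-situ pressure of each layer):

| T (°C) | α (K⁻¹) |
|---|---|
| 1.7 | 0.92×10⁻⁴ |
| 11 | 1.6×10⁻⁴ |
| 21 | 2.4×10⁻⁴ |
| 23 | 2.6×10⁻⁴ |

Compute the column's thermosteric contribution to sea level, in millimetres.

Layer 1 at 21 °C → α = 2.4×10⁻⁴ K⁻¹
Layer 2 at 1.7 °C → α = 0.92×10⁻⁴ K⁻¹
0–300 m: 300 × 2.4×10⁻⁴ × 0.47 = 0.03384 m
Layer 2: 230 × 0.62 × 0.92×10⁻⁴ = 0.0131192 m
Δh = 0.03384 + 0.0131192 = 0.0469592 m ≈ 47.0 mm

47.0 mm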